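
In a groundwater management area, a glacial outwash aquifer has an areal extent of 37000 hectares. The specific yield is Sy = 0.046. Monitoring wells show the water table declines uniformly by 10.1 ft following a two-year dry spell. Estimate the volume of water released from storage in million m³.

A = 37000 hectares = 3.7 × 10^8 m²
Δh = 10.1 ft = 3.078 m
ΔV = Sy × A × Δh = 0.046 × 3.7 × 10^8 m² × 3.078 m = 5.24 × 10^7 m³
ΔV = 5.24 × 10^7 m³ = 52.4 million m³

ΔV ≈ 52.4 million m³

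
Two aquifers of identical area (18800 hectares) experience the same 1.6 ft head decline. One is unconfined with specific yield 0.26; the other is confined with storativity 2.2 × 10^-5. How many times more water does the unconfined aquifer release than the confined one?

A = 18800 hectares = 1.88 × 10^8 m²
Δh = 1.6 ft = 0.4877 m
Unconfined: ΔV_u = Sy × A × Δh = 0.26 × 1.88 × 10^8 × 0.4877 = 2.384 × 10^7 m³
Confined: ΔV_c = S × A × Δh = 2.2 × 10^-5 × 1.88 × 10^8 × 0.4877 = 2017 m³
Ratio = ΔV_u / ΔV_c = Sy / S = 0.26 / 2.2 × 10^-5 = 11820

ΔV_u / ΔV_c ≈ 11800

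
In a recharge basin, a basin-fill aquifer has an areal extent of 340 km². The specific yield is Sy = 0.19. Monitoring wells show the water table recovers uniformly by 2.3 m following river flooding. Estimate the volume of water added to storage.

ΔV ≈ 1.49 × 10^8 m³

A = 340 km² = 3.4 × 10^8 m²
ΔV = Sy × A × Δh = 0.19 × 3.4 × 10^8 m² × 2.3 m = 1.486 × 10^8 m³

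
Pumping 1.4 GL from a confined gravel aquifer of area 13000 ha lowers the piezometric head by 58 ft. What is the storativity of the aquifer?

A = 13000 ha = 1.3 × 10^8 m²
Δh = 58 ft = 17.68 m
ΔV = 1.4 GL = 1.4 × 10^6 m³
S = ΔV / (A × Δh) = 1.4 × 10^6 m³ / (1.3 × 10^8 m² × 17.68 m) = 6.092 × 10^-4

S ≈ 6.1 × 10^-4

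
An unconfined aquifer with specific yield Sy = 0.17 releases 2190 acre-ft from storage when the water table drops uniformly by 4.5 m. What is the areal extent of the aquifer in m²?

A ≈ 3.53 × 10^6 m²

ΔV = 2190 acre-ft = 2.701 × 10^6 m³
A = ΔV / (Sy × Δh) = 2.701 × 10^6 / (0.17 × 4.5) = 3.531 × 10^6 m²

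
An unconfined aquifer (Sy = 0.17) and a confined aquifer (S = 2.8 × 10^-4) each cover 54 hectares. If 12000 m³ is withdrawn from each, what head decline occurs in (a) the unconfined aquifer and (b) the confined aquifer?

A = 54 hectares = 5.4 × 10^5 m²
Unconfined: Δh_u = ΔV/(Sy·A) = 12000/(0.17 × 5.4 × 10^5) = 0.1307 m
Confined: Δh_c = ΔV/(S·A) = 12000/(2.8 × 10^-4 × 5.4 × 10^5) = 79.37 m

Δh_u ≈ 0.131 m; Δh_c ≈ 79.4 m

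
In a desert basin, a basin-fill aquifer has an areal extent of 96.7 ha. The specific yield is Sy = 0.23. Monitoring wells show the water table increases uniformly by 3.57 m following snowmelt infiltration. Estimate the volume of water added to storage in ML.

ΔV ≈ 794 ML

A = 96.7 ha = 9.67 × 10^5 m²
ΔV = Sy × A × Δh = 0.23 × 9.67 × 10^5 m² × 3.57 m = 7.94 × 10^5 m³
ΔV = 7.94 × 10^5 m³ = 794 ML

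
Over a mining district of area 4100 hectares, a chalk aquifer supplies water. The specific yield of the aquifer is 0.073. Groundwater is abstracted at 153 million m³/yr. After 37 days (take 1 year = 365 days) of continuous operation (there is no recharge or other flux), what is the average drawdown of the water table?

A = 4100 hectares = 4.1 × 10^7 m²
Q = 153 million m³/yr = 4.192 × 10^5 m³/d
ΔV = Q × t = 4.192 × 10^5 m³/d × 37 d = 1.551 × 10^7 m³
Δh = ΔV / (Sy × A) = 1.551 × 10^7 / (0.073 × 4.1 × 10^7) = 5.182 m

Δh ≈ 5.18 m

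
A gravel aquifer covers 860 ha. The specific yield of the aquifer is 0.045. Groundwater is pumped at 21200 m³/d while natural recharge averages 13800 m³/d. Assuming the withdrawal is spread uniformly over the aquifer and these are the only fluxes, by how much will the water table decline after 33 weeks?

Δh ≈ 4.42 m

A = 860 ha = 8.6 × 10^6 m²
Net abstraction = 21200 − 13800 = 7400 m³/d
t = 33 weeks = 231 d
ΔV = Q × t = 7400 m³/d × 231 d = 1.709 × 10^6 m³
Δh = ΔV / (Sy × A) = 1.709 × 10^6 / (0.045 × 8.6 × 10^6) = 4.417 m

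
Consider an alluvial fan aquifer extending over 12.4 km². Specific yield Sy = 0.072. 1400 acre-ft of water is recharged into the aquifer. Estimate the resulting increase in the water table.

Δh ≈ 1.93 m

A = 12.4 km² = 1.24 × 10^7 m²
ΔV = 1400 acre-ft = 1.727 × 10^6 m³
Δh = ΔV / (Sy × A) = 1.727 × 10^6 m³ / (0.072 × 1.24 × 10^7 m²) = 1.934 m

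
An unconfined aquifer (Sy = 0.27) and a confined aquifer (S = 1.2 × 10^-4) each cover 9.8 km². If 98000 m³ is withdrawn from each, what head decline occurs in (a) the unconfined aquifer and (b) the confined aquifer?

A = 9.8 km² = 9.8 × 10^6 m²
Unconfined: Δh_u = ΔV/(Sy·A) = 98000/(0.27 × 9.8 × 10^6) = 0.03704 m
Confined: Δh_c = ΔV/(S·A) = 98000/(1.2 × 10^-4 × 9.8 × 10^6) = 83.33 m

Δh_u ≈ 0.037 m; Δh_c ≈ 83.3 m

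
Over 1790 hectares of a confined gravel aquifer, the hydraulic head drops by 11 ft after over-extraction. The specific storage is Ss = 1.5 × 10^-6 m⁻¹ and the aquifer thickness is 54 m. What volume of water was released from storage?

ΔV ≈ 4860 m³

S = Ss × b = 1.5 × 10^-6 m⁻¹ × 54 m = 8.1 × 10^-5
A = 1790 hectares = 1.79 × 10^7 m²
Δh = 11 ft = 3.353 m
ΔV = S × A × Δh = 8.1 × 10^-5 × 1.79 × 10^7 m² × 3.353 m = 4861 m³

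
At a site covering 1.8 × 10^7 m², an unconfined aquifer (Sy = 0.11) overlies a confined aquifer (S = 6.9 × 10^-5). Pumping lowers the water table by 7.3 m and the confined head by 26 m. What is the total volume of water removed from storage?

ΔV ≈ 1.45 × 10^7 m³

Unconfined: ΔV_u = Sy × A × Δh_u = 0.11 × 1.8 × 10^7 × 7.3 = 1.445 × 10^7 m³
Confined: ΔV_c = S × A × Δh_c = 6.9 × 10^-5 × 1.8 × 10^7 × 26 = 32290 m³
Total ΔV = 1.445 × 10^7 + 32290 = 1.449 × 10^7 m³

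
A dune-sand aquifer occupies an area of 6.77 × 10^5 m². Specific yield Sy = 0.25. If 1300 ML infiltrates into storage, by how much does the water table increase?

ΔV = 1300 ML = 1.3 × 10^6 m³
Δh = ΔV / (Sy × A) = 1.3 × 10^6 m³ / (0.25 × 6.77 × 10^5 m²) = 7.681 m

Δh ≈ 7.68 m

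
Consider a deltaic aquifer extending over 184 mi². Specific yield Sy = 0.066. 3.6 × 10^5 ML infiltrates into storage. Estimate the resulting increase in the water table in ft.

A = 184 mi² = 4.766 × 10^8 m²
ΔV = 3.6 × 10^5 ML = 3.6 × 10^8 m³
Δh = ΔV / (Sy × A) = 3.6 × 10^8 m³ / (0.066 × 4.766 × 10^8 m²) = 11.45 m
Δh = 11.45 m = 37.55 ft

Δh ≈ 37.6 ft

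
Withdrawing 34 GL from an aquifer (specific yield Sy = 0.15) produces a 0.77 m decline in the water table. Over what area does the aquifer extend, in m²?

A ≈ 2.94 × 10^8 m²

ΔV = 34 GL = 3.4 × 10^7 m³
A = ΔV / (Sy × Δh) = 3.4 × 10^7 / (0.15 × 0.77) = 2.944 × 10^8 m²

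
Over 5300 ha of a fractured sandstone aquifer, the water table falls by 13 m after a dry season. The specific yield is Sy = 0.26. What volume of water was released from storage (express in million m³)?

A = 5300 ha = 5.3 × 10^7 m²
ΔV = Sy × A × Δh = 0.26 × 5.3 × 10^7 m² × 13 m = 1.791 × 10^8 m³
ΔV = 1.791 × 10^8 m³ = 179.1 million m³

ΔV ≈ 179 million m³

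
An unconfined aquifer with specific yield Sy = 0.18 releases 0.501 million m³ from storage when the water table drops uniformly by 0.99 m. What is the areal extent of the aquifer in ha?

A ≈ 281 ha

ΔV = 0.501 million m³ = 5.01 × 10^5 m³
A = ΔV / (Sy × Δh) = 5.01 × 10^5 / (0.18 × 0.99) = 2.811 × 10^6 m²
A = 2.811 × 10^6 m² = 281.1 ha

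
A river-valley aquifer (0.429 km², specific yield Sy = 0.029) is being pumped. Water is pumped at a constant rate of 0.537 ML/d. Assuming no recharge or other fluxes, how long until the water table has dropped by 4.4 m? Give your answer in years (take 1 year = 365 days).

t ≈ 0.279 years

A = 0.429 km² = 4.29 × 10^5 m²
ΔV = Sy × A × Δh = 0.029 × 4.29 × 10^5 × 4.4 = 54740 m³
Q = 0.537 ML/d = 537 m³/d
t = ΔV / Q = 54740 m³ / 537 m³/d = 101.9 d
t = 101.9 d ≈ 0.2793 years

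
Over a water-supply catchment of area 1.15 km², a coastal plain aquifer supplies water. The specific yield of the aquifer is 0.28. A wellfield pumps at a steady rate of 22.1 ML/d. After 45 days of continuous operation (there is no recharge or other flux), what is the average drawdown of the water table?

A = 1.15 km² = 1.15 × 10^6 m²
Q = 22.1 ML/d = 22100 m³/d
ΔV = Q × t = 22100 m³/d × 45 d = 9.945 × 10^5 m³
Δh = ΔV / (Sy × A) = 9.945 × 10^5 / (0.28 × 1.15 × 10^6) = 3.089 m

Δh ≈ 3.09 m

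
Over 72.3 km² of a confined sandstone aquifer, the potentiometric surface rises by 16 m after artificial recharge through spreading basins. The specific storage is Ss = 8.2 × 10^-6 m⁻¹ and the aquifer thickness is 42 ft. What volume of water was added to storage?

ΔV ≈ 1.21 × 10^5 m³

b = 42 ft = 12.8 m
S = Ss × b = 8.2 × 10^-6 m⁻¹ × 12.8 m = 1.05 × 10^-4
A = 72.3 km² = 7.23 × 10^7 m²
ΔV = S × A × Δh = 1.05 × 10^-4 × 7.23 × 10^7 m² × 16 m = 1.214 × 10^5 m³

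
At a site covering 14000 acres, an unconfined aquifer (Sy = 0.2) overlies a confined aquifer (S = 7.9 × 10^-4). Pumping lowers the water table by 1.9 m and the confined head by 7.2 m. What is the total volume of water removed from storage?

ΔV ≈ 2.19 × 10^7 m³

A = 14000 acres = 5.666 × 10^7 m²
Unconfined: ΔV_u = Sy × A × Δh_u = 0.2 × 5.666 × 10^7 × 1.9 = 2.153 × 10^7 m³
Confined: ΔV_c = S × A × Δh_c = 7.9 × 10^-4 × 5.666 × 10^7 × 7.2 = 3.223 × 10^5 m³
Total ΔV = 2.153 × 10^7 + 3.223 × 10^5 = 2.185 × 10^7 m³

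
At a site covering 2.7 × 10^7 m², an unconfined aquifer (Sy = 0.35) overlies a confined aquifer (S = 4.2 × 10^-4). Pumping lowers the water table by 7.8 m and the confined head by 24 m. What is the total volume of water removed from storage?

Unconfined: ΔV_u = Sy × A × Δh_u = 0.35 × 2.7 × 10^7 × 7.8 = 7.371 × 10^7 m³
Confined: ΔV_c = S × A × Δh_c = 4.2 × 10^-4 × 2.7 × 10^7 × 24 = 2.722 × 10^5 m³
Total ΔV = 7.371 × 10^7 + 2.722 × 10^5 = 7.398 × 10^7 m³

ΔV ≈ 7.4 × 10^7 m³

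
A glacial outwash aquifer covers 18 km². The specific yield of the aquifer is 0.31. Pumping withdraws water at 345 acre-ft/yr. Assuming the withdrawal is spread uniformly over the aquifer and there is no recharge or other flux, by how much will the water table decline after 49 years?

A = 18 km² = 1.8 × 10^7 m²
Q = 345 acre-ft/yr = 1166 m³/d
t = 49 years = 17880 d
ΔV = Q × t = 1166 m³/d × 17880 d = 2.085 × 10^7 m³
Δh = ΔV / (Sy × A) = 2.085 × 10^7 / (0.31 × 1.8 × 10^7) = 3.737 m

Δh ≈ 3.74 m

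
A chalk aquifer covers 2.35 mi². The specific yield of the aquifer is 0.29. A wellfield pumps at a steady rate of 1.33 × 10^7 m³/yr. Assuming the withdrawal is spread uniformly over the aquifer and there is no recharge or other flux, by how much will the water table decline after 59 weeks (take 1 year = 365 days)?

A = 2.35 mi² = 6.086 × 10^6 m²
Q = 1.33 × 10^7 m³/yr = 36440 m³/d
t = 59 weeks = 413 d
ΔV = Q × t = 36440 m³/d × 413 d = 1.505 × 10^7 m³
Δh = ΔV / (Sy × A) = 1.505 × 10^7 / (0.29 × 6.086 × 10^6) = 8.526 m

Δh ≈ 8.53 m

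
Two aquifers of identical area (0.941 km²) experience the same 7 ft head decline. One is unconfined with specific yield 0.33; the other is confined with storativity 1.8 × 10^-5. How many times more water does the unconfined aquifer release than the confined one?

A = 0.941 km² = 9.41 × 10^5 m²
Δh = 7 ft = 2.134 m
Unconfined: ΔV_u = Sy × A × Δh = 0.33 × 9.41 × 10^5 × 2.134 = 6.625 × 10^5 m³
Confined: ΔV_c = S × A × Δh = 1.8 × 10^-5 × 9.41 × 10^5 × 2.134 = 36.14 m³
Ratio = ΔV_u / ΔV_c = Sy / S = 0.33 / 1.8 × 10^-5 = 18330

ΔV_u / ΔV_c ≈ 18300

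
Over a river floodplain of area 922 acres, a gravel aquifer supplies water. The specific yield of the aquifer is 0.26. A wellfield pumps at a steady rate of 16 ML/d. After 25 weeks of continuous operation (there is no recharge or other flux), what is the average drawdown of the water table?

Δh ≈ 2.89 m

A = 922 acres = 3.731 × 10^6 m²
Q = 16 ML/d = 16000 m³/d
t = 25 weeks = 175 d
ΔV = Q × t = 16000 m³/d × 175 d = 2.8 × 10^6 m³
Δh = ΔV / (Sy × A) = 2.8 × 10^6 / (0.26 × 3.731 × 10^6) = 2.886 m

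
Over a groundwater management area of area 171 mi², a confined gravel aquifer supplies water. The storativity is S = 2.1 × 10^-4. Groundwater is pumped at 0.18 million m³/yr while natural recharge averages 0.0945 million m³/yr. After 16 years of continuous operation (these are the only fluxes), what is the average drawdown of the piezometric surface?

A = 171 mi² = 4.429 × 10^8 m²
Net abstraction = 0.18 − 0.0945 = 0.0855 million m³/yr
Q_net = 0.0855 million m³/yr = 234.2 m³/d
t = 16 years = 5840 d
ΔV = Q × t = 234.2 m³/d × 5840 d = 1.368 × 10^6 m³
Δh = ΔV / (S × A) = 1.368 × 10^6 / (2.1 × 10^-4 × 4.429 × 10^8) = 14.71 m

Δh ≈ 14.7 m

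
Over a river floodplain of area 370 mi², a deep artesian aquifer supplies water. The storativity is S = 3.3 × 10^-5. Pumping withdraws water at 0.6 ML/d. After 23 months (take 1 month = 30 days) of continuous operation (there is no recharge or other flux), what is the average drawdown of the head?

Δh ≈ 13.1 m

A = 370 mi² = 9.583 × 10^8 m²
Q = 0.6 ML/d = 600 m³/d
t = 23 months = 690 d
ΔV = Q × t = 600 m³/d × 690 d = 4.14 × 10^5 m³
Δh = ΔV / (S × A) = 4.14 × 10^5 / (3.3 × 10^-5 × 9.583 × 10^8) = 13.09 m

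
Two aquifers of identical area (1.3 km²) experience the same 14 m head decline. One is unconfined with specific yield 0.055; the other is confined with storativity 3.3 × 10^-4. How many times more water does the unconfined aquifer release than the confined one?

A = 1.3 km² = 1.3 × 10^6 m²
Unconfined: ΔV_u = Sy × A × Δh = 0.055 × 1.3 × 10^6 × 14 = 1.001 × 10^6 m³
Confined: ΔV_c = S × A × Δh = 3.3 × 10^-4 × 1.3 × 10^6 × 14 = 6006 m³
Ratio = ΔV_u / ΔV_c = Sy / S = 0.055 / 3.3 × 10^-4 = 166.7

ΔV_u / ΔV_c ≈ 167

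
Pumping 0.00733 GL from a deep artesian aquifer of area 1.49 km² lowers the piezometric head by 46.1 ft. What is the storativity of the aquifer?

S ≈ 3.5 × 10^-4

A = 1.49 km² = 1.49 × 10^6 m²
Δh = 46.1 ft = 14.05 m
ΔV = 0.00733 GL = 7330 m³
S = ΔV / (A × Δh) = 7330 m³ / (1.49 × 10^6 m² × 14.05 m) = 3.501 × 10^-4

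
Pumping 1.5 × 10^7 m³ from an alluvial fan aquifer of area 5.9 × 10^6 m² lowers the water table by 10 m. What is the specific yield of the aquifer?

Sy ≈ 0.25

Sy = ΔV / (A × Δh) = 1.5 × 10^7 m³ / (5.9 × 10^6 m² × 10 m) = 0.2542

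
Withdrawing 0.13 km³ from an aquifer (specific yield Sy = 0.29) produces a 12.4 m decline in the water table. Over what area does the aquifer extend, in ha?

A ≈ 3620 ha

ΔV = 0.13 km³ = 1.3 × 10^8 m³
A = ΔV / (Sy × Δh) = 1.3 × 10^8 / (0.29 × 12.4) = 3.615 × 10^7 m²
A = 3.615 × 10^7 m² = 3615 ha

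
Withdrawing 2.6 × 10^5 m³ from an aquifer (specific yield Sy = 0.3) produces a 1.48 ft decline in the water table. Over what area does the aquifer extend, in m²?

Δh = 1.48 ft = 0.4511 m
A = ΔV / (Sy × Δh) = 2.6 × 10^5 / (0.3 × 0.4511) = 1.921 × 10^6 m²

A ≈ 1.92 × 10^6 m²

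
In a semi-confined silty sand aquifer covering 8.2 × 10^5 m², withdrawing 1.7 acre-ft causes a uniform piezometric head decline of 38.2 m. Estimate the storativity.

S ≈ 6.7 × 10^-5

ΔV = 1.7 acre-ft = 2097 m³
S = ΔV / (A × Δh) = 2097 m³ / (8.2 × 10^5 m² × 38.2 m) = 6.694 × 10^-5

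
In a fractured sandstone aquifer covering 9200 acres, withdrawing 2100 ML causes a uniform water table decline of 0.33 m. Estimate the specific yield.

A = 9200 acres = 3.723 × 10^7 m²
ΔV = 2100 ML = 2.1 × 10^6 m³
Sy = ΔV / (A × Δh) = 2.1 × 10^6 m³ / (3.723 × 10^7 m² × 0.33 m) = 0.1709

Sy ≈ 0.17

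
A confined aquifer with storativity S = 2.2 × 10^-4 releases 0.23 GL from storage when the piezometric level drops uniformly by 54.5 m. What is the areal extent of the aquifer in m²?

A ≈ 1.92 × 10^7 m²

ΔV = 0.23 GL = 2.3 × 10^5 m³
A = ΔV / (S × Δh) = 2.3 × 10^5 / (2.2 × 10^-4 × 54.5) = 1.918 × 10^7 m²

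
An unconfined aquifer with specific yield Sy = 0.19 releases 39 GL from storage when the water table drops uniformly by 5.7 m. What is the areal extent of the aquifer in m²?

A ≈ 3.6 × 10^7 m²

ΔV = 39 GL = 3.9 × 10^7 m³
A = ΔV / (Sy × Δh) = 3.9 × 10^7 / (0.19 × 5.7) = 3.601 × 10^7 m²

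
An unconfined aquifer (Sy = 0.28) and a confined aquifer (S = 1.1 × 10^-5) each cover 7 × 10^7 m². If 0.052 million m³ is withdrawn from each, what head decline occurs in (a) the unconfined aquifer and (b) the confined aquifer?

Δh_u ≈ 0.00265 m; Δh_c ≈ 67.5 m

ΔV = 0.052 million m³ = 52000 m³
Unconfined: Δh_u = ΔV/(Sy·A) = 52000/(0.28 × 7 × 10^7) = 0.002653 m
Confined: Δh_c = ΔV/(S·A) = 52000/(1.1 × 10^-5 × 7 × 10^7) = 67.53 m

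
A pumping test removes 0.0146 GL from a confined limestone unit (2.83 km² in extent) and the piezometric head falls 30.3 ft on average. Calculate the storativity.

A = 2.83 km² = 2.83 × 10^6 m²
Δh = 30.3 ft = 9.235 m
ΔV = 0.0146 GL = 14600 m³
S = ΔV / (A × Δh) = 14600 m³ / (2.83 × 10^6 m² × 9.235 m) = 5.586 × 10^-4

S ≈ 5.6 × 10^-4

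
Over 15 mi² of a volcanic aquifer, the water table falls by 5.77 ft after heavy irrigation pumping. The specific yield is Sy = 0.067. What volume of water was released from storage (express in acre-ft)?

ΔV ≈ 3710 acre-ft

A = 15 mi² = 3.885 × 10^7 m²
Δh = 5.77 ft = 1.759 m
ΔV = Sy × A × Δh = 0.067 × 3.885 × 10^7 m² × 1.759 m = 4.578 × 10^6 m³
ΔV = 4.578 × 10^6 m³ = 3711 acre-ft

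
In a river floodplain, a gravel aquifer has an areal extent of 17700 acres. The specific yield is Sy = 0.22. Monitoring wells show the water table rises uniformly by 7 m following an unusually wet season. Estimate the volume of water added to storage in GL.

A = 17700 acres = 7.163 × 10^7 m²
ΔV = Sy × A × Δh = 0.22 × 7.163 × 10^7 m² × 7 m = 1.103 × 10^8 m³
ΔV = 1.103 × 10^8 m³ = 110.3 GL

ΔV ≈ 110 GL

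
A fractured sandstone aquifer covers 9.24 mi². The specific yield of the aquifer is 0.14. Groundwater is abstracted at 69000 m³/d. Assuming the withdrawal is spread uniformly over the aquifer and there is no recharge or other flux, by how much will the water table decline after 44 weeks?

A = 9.24 mi² = 2.393 × 10^7 m²
t = 44 weeks = 308 d
ΔV = Q × t = 69000 m³/d × 308 d = 2.125 × 10^7 m³
Δh = ΔV / (Sy × A) = 2.125 × 10^7 / (0.14 × 2.393 × 10^7) = 6.343 m

Δh ≈ 6.34 m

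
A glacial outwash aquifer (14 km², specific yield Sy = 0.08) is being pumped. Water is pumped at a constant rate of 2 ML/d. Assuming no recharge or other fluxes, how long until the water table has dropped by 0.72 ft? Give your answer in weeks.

t ≈ 17.6 weeks

A = 14 km² = 1.4 × 10^7 m²
Δh = 0.72 ft = 0.2195 m
ΔV = Sy × A × Δh = 0.08 × 1.4 × 10^7 × 0.2195 = 2.458 × 10^5 m³
Q = 2 ML/d = 2000 m³/d
t = ΔV / Q = 2.458 × 10^5 m³ / 2000 m³/d = 122.9 d
t = 122.9 d ≈ 17.56 weeks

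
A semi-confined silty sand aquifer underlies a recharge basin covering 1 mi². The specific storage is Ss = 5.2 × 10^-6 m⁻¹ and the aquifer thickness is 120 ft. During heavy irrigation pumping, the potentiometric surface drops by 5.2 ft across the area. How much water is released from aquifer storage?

b = 120 ft = 36.58 m
S = Ss × b = 5.2 × 10^-6 m⁻¹ × 36.58 m = 1.902 × 10^-4
A = 1 mi² = 2.59 × 10^6 m²
Δh = 5.2 ft = 1.585 m
ΔV = S × A × Δh = 1.902 × 10^-4 × 2.59 × 10^6 m² × 1.585 m = 780.8 m³

ΔV ≈ 781 m³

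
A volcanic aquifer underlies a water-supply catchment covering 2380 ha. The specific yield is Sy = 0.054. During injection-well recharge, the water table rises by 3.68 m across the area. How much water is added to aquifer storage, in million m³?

ΔV ≈ 4.73 million m³

A = 2380 ha = 2.38 × 10^7 m²
ΔV = Sy × A × Δh = 0.054 × 2.38 × 10^7 m² × 3.68 m = 4.73 × 10^6 m³
ΔV = 4.73 × 10^6 m³ = 4.73 million m³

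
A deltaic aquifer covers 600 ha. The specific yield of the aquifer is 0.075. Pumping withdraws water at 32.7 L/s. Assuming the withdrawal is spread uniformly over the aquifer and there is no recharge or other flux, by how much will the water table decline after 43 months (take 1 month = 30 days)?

A = 600 ha = 6 × 10^6 m²
Q = 32.7 L/s = 2825 m³/d
t = 43 months = 1290 d
ΔV = Q × t = 2825 m³/d × 1290 d = 3.645 × 10^6 m³
Δh = ΔV / (Sy × A) = 3.645 × 10^6 / (0.075 × 6 × 10^6) = 8.099 m

Δh ≈ 8.1 m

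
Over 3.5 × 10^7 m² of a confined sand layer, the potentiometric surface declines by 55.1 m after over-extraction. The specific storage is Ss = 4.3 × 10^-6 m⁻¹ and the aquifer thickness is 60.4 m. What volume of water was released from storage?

ΔV ≈ 5.01 × 10^5 m³

S = Ss × b = 4.3 × 10^-6 m⁻¹ × 60.4 m = 2.597 × 10^-4
ΔV = S × A × Δh = 2.597 × 10^-4 × 3.5 × 10^7 m² × 55.1 m = 5.009 × 10^5 m³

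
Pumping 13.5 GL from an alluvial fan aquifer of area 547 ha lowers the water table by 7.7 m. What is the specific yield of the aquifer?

A = 547 ha = 5.47 × 10^6 m²
ΔV = 13.5 GL = 1.35 × 10^7 m³
Sy = ΔV / (A × Δh) = 1.35 × 10^7 m³ / (5.47 × 10^6 m² × 7.7 m) = 0.3205

Sy ≈ 0.32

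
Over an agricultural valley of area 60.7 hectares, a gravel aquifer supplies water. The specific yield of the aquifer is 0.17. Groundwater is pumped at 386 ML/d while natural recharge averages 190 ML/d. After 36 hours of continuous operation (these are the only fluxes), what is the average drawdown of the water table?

A = 60.7 hectares = 6.07 × 10^5 m²
Net abstraction = 386 − 190 = 196 ML/d
Q_net = 196 ML/d = 1.96 × 10^5 m³/d
t = 36 hours = 1.5 d
ΔV = Q × t = 1.96 × 10^5 m³/d × 1.5 d = 2.94 × 10^5 m³
Δh = ΔV / (Sy × A) = 2.94 × 10^5 / (0.17 × 6.07 × 10^5) = 2.849 m

Δh ≈ 2.85 m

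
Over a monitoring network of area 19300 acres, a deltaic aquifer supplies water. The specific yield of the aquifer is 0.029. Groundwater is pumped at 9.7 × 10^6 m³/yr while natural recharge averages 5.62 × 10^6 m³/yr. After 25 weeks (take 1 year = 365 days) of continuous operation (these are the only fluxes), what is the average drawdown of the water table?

A = 19300 acres = 7.81 × 10^7 m²
Net abstraction = 9.7 × 10^6 − 5.62 × 10^6 = 4.08 × 10^6 m³/yr
Q_net = 4.08 × 10^6 m³/yr = 11180 m³/d
t = 25 weeks = 175 d
ΔV = Q × t = 11180 m³/d × 175 d = 1.956 × 10^6 m³
Δh = ΔV / (Sy × A) = 1.956 × 10^6 / (0.029 × 7.81 × 10^7) = 0.8636 m

Δh ≈ 0.864 m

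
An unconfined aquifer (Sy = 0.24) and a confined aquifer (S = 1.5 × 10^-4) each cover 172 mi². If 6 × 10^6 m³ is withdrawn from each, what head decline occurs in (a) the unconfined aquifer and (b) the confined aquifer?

A = 172 mi² = 4.455 × 10^8 m²
Unconfined: Δh_u = ΔV/(Sy·A) = 6 × 10^6/(0.24 × 4.455 × 10^8) = 0.05612 m
Confined: Δh_c = ΔV/(S·A) = 6 × 10^6/(1.5 × 10^-4 × 4.455 × 10^8) = 89.79 m

Δh_u ≈ 0.0561 m; Δh_c ≈ 89.8 m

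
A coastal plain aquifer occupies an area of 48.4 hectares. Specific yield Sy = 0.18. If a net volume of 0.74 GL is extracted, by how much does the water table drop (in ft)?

A = 48.4 hectares = 4.84 × 10^5 m²
ΔV = 0.74 GL = 7.4 × 10^5 m³
Δh = ΔV / (Sy × A) = 7.4 × 10^5 m³ / (0.18 × 4.84 × 10^5 m²) = 8.494 m
Δh = 8.494 m = 27.87 ft

Δh ≈ 27.9 ft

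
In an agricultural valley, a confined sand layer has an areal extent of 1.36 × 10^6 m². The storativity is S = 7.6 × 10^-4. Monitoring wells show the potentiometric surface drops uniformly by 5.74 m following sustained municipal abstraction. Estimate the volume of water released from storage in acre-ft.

ΔV = S × A × Δh = 7.6 × 10^-4 × 1.36 × 10^6 m² × 5.74 m = 5933 m³
ΔV = 5933 m³ = 4.81 acre-ft

ΔV ≈ 4.81 acre-ft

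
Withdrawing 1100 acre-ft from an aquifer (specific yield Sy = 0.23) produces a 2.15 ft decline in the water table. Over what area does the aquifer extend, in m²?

A ≈ 9 × 10^6 m²

Δh = 2.15 ft = 0.6553 m
ΔV = 1100 acre-ft = 1.357 × 10^6 m³
A = ΔV / (Sy × Δh) = 1.357 × 10^6 / (0.23 × 0.6553) = 9.002 × 10^6 m²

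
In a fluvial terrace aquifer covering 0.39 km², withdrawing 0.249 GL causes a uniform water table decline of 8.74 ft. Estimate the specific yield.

A = 0.39 km² = 3.9 × 10^5 m²
Δh = 8.74 ft = 2.664 m
ΔV = 0.249 GL = 2.49 × 10^5 m³
Sy = ΔV / (A × Δh) = 2.49 × 10^5 m³ / (3.9 × 10^5 m² × 2.664 m) = 0.2397

Sy ≈ 0.24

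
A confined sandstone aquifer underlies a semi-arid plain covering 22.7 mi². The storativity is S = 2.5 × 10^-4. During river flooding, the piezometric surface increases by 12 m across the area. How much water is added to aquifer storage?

ΔV ≈ 1.76 × 10^5 m³

A = 22.7 mi² = 5.879 × 10^7 m²
ΔV = S × A × Δh = 2.5 × 10^-4 × 5.879 × 10^7 m² × 12 m = 1.764 × 10^5 m³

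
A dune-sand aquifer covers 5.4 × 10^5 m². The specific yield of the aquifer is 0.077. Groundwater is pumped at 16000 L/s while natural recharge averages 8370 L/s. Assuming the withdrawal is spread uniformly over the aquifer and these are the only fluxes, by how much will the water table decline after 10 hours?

Net abstraction = 16000 − 8370 = 7630 L/s
Q_net = 7630 L/s = 6.592 × 10^5 m³/d
t = 10 hours = 0.4167 d
ΔV = Q × t = 6.592 × 10^5 m³/d × 0.4167 d = 2.747 × 10^5 m³
Δh = ΔV / (Sy × A) = 2.747 × 10^5 / (0.077 × 5.4 × 10^5) = 6.606 m

Δh ≈ 6.61 m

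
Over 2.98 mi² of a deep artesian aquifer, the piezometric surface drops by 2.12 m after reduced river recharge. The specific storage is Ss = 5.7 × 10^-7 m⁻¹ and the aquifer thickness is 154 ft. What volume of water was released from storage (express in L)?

ΔV ≈ 4.38 × 10^5 L

b = 154 ft = 46.94 m
S = Ss × b = 5.7 × 10^-7 m⁻¹ × 46.94 m = 2.676 × 10^-5
A = 2.98 mi² = 7.718 × 10^6 m²
ΔV = S × A × Δh = 2.676 × 10^-5 × 7.718 × 10^6 m² × 2.12 m = 437.8 m³
ΔV = 437.8 m³ = 4.378 × 10^5 L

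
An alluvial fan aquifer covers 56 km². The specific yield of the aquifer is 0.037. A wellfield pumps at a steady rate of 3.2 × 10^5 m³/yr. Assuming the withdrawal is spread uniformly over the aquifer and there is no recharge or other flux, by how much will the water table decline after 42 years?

Δh ≈ 6.49 m

A = 56 km² = 5.6 × 10^7 m²
Q = 3.2 × 10^5 m³/yr = 876.7 m³/d
t = 42 years = 15330 d
ΔV = Q × t = 876.7 m³/d × 15330 d = 1.344 × 10^7 m³
Δh = ΔV / (Sy × A) = 1.344 × 10^7 / (0.037 × 5.6 × 10^7) = 6.486 m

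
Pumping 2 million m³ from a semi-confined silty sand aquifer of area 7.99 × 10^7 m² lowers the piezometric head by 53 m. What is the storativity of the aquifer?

ΔV = 2 million m³ = 2 × 10^6 m³
S = ΔV / (A × Δh) = 2 × 10^6 m³ / (7.99 × 10^7 m² × 53 m) = 4.723 × 10^-4

S ≈ 4.7 × 10^-4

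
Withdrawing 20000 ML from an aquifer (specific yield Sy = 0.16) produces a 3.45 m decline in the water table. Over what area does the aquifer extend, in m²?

A ≈ 3.62 × 10^7 m²

ΔV = 20000 ML = 2 × 10^7 m³
A = ΔV / (Sy × Δh) = 2 × 10^7 / (0.16 × 3.45) = 3.623 × 10^7 m²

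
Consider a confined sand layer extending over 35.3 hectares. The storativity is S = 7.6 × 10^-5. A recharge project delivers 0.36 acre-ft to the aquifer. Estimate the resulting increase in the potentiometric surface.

Δh ≈ 16.6 m

A = 35.3 hectares = 3.53 × 10^5 m²
ΔV = 0.36 acre-ft = 444.1 m³
Δh = ΔV / (S × A) = 444.1 m³ / (7.6 × 10^-5 × 3.53 × 10^5 m²) = 16.55 m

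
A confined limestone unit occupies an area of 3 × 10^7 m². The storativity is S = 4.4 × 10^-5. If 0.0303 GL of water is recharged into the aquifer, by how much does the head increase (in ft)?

Δh ≈ 75.3 ft

ΔV = 0.0303 GL = 30300 m³
Δh = ΔV / (S × A) = 30300 m³ / (4.4 × 10^-5 × 3 × 10^7 m²) = 22.95 m
Δh = 22.95 m = 75.31 ft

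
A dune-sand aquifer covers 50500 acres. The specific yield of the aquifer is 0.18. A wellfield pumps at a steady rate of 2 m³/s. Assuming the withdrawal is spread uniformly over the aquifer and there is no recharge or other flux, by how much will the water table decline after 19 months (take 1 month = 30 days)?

Δh ≈ 2.68 m

A = 50500 acres = 2.044 × 10^8 m²
Q = 2 m³/s = 1.728 × 10^5 m³/d
t = 19 months = 570 d
ΔV = Q × t = 1.728 × 10^5 m³/d × 570 d = 9.85 × 10^7 m³
Δh = ΔV / (Sy × A) = 9.85 × 10^7 / (0.18 × 2.044 × 10^8) = 2.678 m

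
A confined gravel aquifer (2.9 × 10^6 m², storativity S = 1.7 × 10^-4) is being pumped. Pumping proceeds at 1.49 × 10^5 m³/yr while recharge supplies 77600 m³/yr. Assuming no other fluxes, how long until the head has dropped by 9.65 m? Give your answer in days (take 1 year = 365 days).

t ≈ 24.3 days

ΔV = S × A × Δh = 1.7 × 10^-4 × 2.9 × 10^6 × 9.65 = 4757 m³
Net withdrawal = 1.49 × 10^5 − 77600 = 71400 m³/yr = 195.6 m³/d
t = ΔV / Q = 4757 m³ / 195.6 m³/d = 24.32 d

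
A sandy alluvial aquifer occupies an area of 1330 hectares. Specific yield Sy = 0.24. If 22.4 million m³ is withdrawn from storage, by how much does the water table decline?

A = 1330 hectares = 1.33 × 10^7 m²
ΔV = 22.4 million m³ = 2.24 × 10^7 m³
Δh = ΔV / (Sy × A) = 2.24 × 10^7 m³ / (0.24 × 1.33 × 10^7 m²) = 7.018 m

Δh ≈ 7.02 m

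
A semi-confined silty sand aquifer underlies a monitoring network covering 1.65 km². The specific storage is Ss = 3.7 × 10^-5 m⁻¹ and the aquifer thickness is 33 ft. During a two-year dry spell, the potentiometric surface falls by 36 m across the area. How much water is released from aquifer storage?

b = 33 ft = 10.06 m
S = Ss × b = 3.7 × 10^-5 m⁻¹ × 10.06 m = 3.722 × 10^-4
A = 1.65 km² = 1.65 × 10^6 m²
ΔV = S × A × Δh = 3.722 × 10^-4 × 1.65 × 10^6 m² × 36 m = 22110 m³

ΔV ≈ 22100 m³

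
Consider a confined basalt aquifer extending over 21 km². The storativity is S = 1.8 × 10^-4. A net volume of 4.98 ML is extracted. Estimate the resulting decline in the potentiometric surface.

Δh ≈ 1.32 m

A = 21 km² = 2.1 × 10^7 m²
ΔV = 4.98 ML = 4980 m³
Δh = ΔV / (S × A) = 4980 m³ / (1.8 × 10^-4 × 2.1 × 10^7 m²) = 1.317 m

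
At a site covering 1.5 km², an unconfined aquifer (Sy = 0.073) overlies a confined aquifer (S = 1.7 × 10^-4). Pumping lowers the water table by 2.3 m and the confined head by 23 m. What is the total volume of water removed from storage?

A = 1.5 km² = 1.5 × 10^6 m²
Unconfined: ΔV_u = Sy × A × Δh_u = 0.073 × 1.5 × 10^6 × 2.3 = 2.518 × 10^5 m³
Confined: ΔV_c = S × A × Δh_c = 1.7 × 10^-4 × 1.5 × 10^6 × 23 = 5865 m³
Total ΔV = 2.518 × 10^5 + 5865 = 2.577 × 10^5 m³

ΔV ≈ 2.58 × 10^5 m³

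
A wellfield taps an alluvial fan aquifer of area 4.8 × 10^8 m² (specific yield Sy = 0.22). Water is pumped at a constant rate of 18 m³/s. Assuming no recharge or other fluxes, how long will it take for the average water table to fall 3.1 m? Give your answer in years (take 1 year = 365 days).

t ≈ 0.577 years

ΔV = Sy × A × Δh = 0.22 × 4.8 × 10^8 × 3.1 = 3.274 × 10^8 m³
Q = 18 m³/s = 1.555 × 10^6 m³/d
t = ΔV / Q = 3.274 × 10^8 m³ / 1.555 × 10^6 m³/d = 210.5 d
t = 210.5 d ≈ 0.5767 years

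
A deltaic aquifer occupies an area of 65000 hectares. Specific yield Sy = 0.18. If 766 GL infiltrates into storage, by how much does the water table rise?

Δh ≈ 6.55 m

A = 65000 hectares = 6.5 × 10^8 m²
ΔV = 766 GL = 7.66 × 10^8 m³
Δh = ΔV / (Sy × A) = 7.66 × 10^8 m³ / (0.18 × 6.5 × 10^8 m²) = 6.547 m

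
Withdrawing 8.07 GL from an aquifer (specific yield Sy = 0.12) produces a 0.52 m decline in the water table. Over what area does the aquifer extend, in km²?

ΔV = 8.07 GL = 8.07 × 10^6 m³
A = ΔV / (Sy × Δh) = 8.07 × 10^6 / (0.12 × 0.52) = 1.293 × 10^8 m²
A = 1.293 × 10^8 m² = 129.3 km²

A ≈ 129 km²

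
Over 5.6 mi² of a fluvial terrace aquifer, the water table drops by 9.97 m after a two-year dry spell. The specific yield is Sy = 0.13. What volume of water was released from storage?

A = 5.6 mi² = 1.45 × 10^7 m²
ΔV = Sy × A × Δh = 0.13 × 1.45 × 10^7 m² × 9.97 m = 1.88 × 10^7 m³

ΔV ≈ 1.88 × 10^7 m³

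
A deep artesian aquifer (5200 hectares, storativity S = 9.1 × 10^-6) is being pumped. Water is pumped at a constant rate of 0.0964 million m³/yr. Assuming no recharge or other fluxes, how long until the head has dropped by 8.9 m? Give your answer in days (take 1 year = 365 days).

A = 5200 hectares = 5.2 × 10^7 m²
ΔV = S × A × Δh = 9.1 × 10^-6 × 5.2 × 10^7 × 8.9 = 4211 m³
Q = 0.0964 million m³/yr = 264.1 m³/d
t = ΔV / Q = 4211 m³ / 264.1 m³/d = 15.95 d

t ≈ 15.9 days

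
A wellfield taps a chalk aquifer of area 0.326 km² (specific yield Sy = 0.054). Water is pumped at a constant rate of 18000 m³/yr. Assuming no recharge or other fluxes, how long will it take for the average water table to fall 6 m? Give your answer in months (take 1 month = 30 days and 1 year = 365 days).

t ≈ 71.4 months

A = 0.326 km² = 3.26 × 10^5 m²
ΔV = Sy × A × Δh = 0.054 × 3.26 × 10^5 × 6 = 1.056 × 10^5 m³
Q = 18000 m³/yr = 49.32 m³/d
t = ΔV / Q = 1.056 × 10^5 m³ / 49.32 m³/d = 2142 d
t = 2142 d ≈ 71.39 months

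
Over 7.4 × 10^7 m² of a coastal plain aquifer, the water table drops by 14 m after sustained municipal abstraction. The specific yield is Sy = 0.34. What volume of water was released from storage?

ΔV = Sy × A × Δh = 0.34 × 7.4 × 10^7 m² × 14 m = 3.522 × 10^8 m³

ΔV ≈ 3.52 × 10^8 m³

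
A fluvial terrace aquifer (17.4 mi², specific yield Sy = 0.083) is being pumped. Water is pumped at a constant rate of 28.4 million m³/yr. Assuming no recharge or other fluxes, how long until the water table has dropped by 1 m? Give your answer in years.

A = 17.4 mi² = 4.507 × 10^7 m²
ΔV = Sy × A × Δh = 0.083 × 4.507 × 10^7 × 1 = 3.74 × 10^6 m³
Q = 28.4 million m³/yr = 77810 m³/d
t = ΔV / Q = 3.74 × 10^6 m³ / 77810 m³/d = 48.07 d
t = 48.07 d ≈ 0.1317 years

t ≈ 0.132 years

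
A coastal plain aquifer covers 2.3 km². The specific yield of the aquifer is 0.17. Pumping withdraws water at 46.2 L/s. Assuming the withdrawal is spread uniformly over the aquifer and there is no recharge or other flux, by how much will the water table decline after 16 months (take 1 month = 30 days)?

Δh ≈ 4.9 m

A = 2.3 km² = 2.3 × 10^6 m²
Q = 46.2 L/s = 3992 m³/d
t = 16 months = 480 d
ΔV = Q × t = 3992 m³/d × 480 d = 1.916 × 10^6 m³
Δh = ΔV / (Sy × A) = 1.916 × 10^6 / (0.17 × 2.3 × 10^6) = 4.9 m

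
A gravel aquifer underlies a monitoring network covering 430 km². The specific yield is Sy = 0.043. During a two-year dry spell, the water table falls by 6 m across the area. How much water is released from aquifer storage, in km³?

ΔV ≈ 0.111 km³

A = 430 km² = 4.3 × 10^8 m²
ΔV = Sy × A × Δh = 0.043 × 4.3 × 10^8 m² × 6 m = 1.109 × 10^8 m³
ΔV = 1.109 × 10^8 m³ = 0.1109 km³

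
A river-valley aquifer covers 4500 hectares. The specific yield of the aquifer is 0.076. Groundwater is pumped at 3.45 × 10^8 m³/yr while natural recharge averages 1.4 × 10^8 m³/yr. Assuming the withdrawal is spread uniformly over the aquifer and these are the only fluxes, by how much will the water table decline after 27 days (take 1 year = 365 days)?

A = 4500 hectares = 4.5 × 10^7 m²
Net abstraction = 3.45 × 10^8 − 1.4 × 10^8 = 2.05 × 10^8 m³/yr
Q_net = 2.05 × 10^8 m³/yr = 5.616 × 10^5 m³/d
ΔV = Q × t = 5.616 × 10^5 m³/d × 27 d = 1.516 × 10^7 m³
Δh = ΔV / (Sy × A) = 1.516 × 10^7 / (0.076 × 4.5 × 10^7) = 4.434 m

Δh ≈ 4.43 m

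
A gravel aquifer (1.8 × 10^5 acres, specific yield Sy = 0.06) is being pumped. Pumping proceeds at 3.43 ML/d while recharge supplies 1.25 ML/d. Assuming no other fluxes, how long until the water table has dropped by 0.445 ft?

A = 1.8 × 10^5 acres = 7.284 × 10^8 m²
Δh = 0.445 ft = 0.1356 m
ΔV = Sy × A × Δh = 0.06 × 7.284 × 10^8 × 0.1356 = 5.928 × 10^6 m³
Net withdrawal = 3.43 − 1.25 = 2.18 ML/d = 2180 m³/d
t = ΔV / Q = 5.928 × 10^6 m³ / 2180 m³/d = 2719 d

t ≈ 2720 days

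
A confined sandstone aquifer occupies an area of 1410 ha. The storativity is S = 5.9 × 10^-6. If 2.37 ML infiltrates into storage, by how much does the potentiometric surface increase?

Δh ≈ 28.5 m

A = 1410 ha = 1.41 × 10^7 m²
ΔV = 2.37 ML = 2370 m³
Δh = ΔV / (S × A) = 2370 m³ / (5.9 × 10^-6 × 1.41 × 10^7 m²) = 28.49 m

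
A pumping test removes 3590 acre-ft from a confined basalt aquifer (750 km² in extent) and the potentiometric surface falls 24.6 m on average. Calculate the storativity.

S ≈ 2.4 × 10^-4

A = 750 km² = 7.5 × 10^8 m²
ΔV = 3590 acre-ft = 4.428 × 10^6 m³
S = ΔV / (A × Δh) = 4.428 × 10^6 m³ / (7.5 × 10^8 m² × 24.6 m) = 2.4 × 10^-4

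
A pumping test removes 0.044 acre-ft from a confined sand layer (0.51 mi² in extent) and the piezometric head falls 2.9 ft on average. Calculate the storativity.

A = 0.51 mi² = 1.321 × 10^6 m²
Δh = 2.9 ft = 0.8839 m
ΔV = 0.044 acre-ft = 54.27 m³
S = ΔV / (A × Δh) = 54.27 m³ / (1.321 × 10^6 m² × 0.8839 m) = 4.648 × 10^-5

S ≈ 4.6 × 10^-5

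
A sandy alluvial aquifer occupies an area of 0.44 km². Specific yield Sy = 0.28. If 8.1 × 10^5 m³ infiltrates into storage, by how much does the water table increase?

A = 0.44 km² = 4.4 × 10^5 m²
Δh = ΔV / (Sy × A) = 8.1 × 10^5 m³ / (0.28 × 4.4 × 10^5 m²) = 6.575 m

Δh ≈ 6.57 m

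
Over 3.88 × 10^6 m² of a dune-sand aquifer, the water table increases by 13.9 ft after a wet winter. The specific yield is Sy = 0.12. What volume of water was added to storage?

ΔV ≈ 1.97 × 10^6 m³

Δh = 13.9 ft = 4.237 m
ΔV = Sy × A × Δh = 0.12 × 3.88 × 10^6 m² × 4.237 m = 1.973 × 10^6 m³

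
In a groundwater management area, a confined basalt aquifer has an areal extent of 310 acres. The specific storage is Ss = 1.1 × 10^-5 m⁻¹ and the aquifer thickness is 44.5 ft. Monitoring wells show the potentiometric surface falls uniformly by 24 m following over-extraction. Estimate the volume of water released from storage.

b = 44.5 ft = 13.56 m
S = Ss × b = 1.1 × 10^-5 m⁻¹ × 13.56 m = 1.492 × 10^-4
A = 310 acres = 1.255 × 10^6 m²
ΔV = S × A × Δh = 1.492 × 10^-4 × 1.255 × 10^6 m² × 24 m = 4492 m³

ΔV ≈ 4490 m³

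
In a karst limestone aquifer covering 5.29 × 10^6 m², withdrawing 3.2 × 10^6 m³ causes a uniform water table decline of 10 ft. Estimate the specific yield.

Δh = 10 ft = 3.048 m
Sy = ΔV / (A × Δh) = 3.2 × 10^6 m³ / (5.29 × 10^6 m² × 3.048 m) = 0.1985

Sy ≈ 0.2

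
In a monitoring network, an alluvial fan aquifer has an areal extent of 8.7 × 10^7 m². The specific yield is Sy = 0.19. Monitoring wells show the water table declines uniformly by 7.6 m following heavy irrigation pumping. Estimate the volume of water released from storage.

ΔV ≈ 1.26 × 10^8 m³

ΔV = Sy × A × Δh = 0.19 × 8.7 × 10^7 m² × 7.6 m = 1.256 × 10^8 m³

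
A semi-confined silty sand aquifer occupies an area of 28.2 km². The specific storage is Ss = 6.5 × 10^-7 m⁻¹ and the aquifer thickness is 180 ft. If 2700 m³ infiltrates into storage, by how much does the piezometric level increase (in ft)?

b = 180 ft = 54.86 m
S = Ss × b = 6.5 × 10^-7 m⁻¹ × 54.86 m = 3.566 × 10^-5
A = 28.2 km² = 2.82 × 10^7 m²
Δh = ΔV / (S × A) = 2700 m³ / (3.566 × 10^-5 × 2.82 × 10^7 m²) = 2.685 m
Δh = 2.685 m = 8.808 ft

Δh ≈ 8.81 ft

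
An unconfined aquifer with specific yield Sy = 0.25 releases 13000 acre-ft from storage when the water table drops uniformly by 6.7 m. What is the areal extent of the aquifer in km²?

A ≈ 9.57 km²

ΔV = 13000 acre-ft = 1.604 × 10^7 m³
A = ΔV / (Sy × Δh) = 1.604 × 10^7 / (0.25 × 6.7) = 9.573 × 10^6 m²
A = 9.573 × 10^6 m² = 9.573 km²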